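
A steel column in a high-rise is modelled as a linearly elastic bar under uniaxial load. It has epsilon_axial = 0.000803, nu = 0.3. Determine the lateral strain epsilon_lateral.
Model: a linearly elastic bar under uniaxial load, so epsilon_lateral = -nu·epsilon_axial.
Substitute:
  epsilon_lateral = -(0.3 × 0.000803)
  epsilon_lateral = -0.0002409
Final answer: epsilon_lateral = -0.0002409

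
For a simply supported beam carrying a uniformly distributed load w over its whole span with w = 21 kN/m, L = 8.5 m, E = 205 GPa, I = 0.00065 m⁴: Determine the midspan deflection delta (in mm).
Model: a simply supported beam carrying a uniformly distributed load w over its whole span, so delta = (5·w·L^4) / (384·E·I).
Convert to SI units:
  w = 21 kN/m = 21000 N/m
  E = 205 GPa = 2.05 × 10¹¹ Pa
Substitute:
  delta = (5 × 21000 × 8.5^4) / (384 × (2.05 × 10¹¹) × 0.00065)
  delta = 0.01071 m
Convert: delta = 0.01071 m = 10.71 mm
Final answer: delta = 10.71 mm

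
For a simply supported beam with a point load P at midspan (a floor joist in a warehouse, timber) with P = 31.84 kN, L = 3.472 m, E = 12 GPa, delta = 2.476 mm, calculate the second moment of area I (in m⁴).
Model: a simply supported beam with a point load P at midspan, so delta = (P·L^3) / (48·E·I).
Solve for I: I = (P·L^3) / (48·delta·E).
Convert to SI units:
  P = 31.84 kN = 31840 N
  E = 12 GPa = 1.2 × 10¹⁰ Pa
  delta = 2.476 mm = 0.002476 m
Substitute:
  I = (31840 × 3.472^3) / (48 × 0.002476 × (1.2 × 10¹⁰))
  I = 0.0009344 m⁴
Final answer: I = 0.0009344 m⁴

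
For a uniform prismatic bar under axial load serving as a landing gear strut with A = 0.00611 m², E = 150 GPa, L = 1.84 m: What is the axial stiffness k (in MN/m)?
Model: a uniform prismatic bar under axial load, so k = (A·E) / L.
Convert to SI units:
  E = 150 GPa = 1.5 × 10¹¹ Pa
Substitute:
  k = (0.00611 × (1.5 × 10¹¹)) / 1.84
  k = 4.981 × 10⁸ N/m
Convert: k = 4.981 × 10⁸ N/m = 498.1 MN/m
Final answer: k = 498.1 MN/m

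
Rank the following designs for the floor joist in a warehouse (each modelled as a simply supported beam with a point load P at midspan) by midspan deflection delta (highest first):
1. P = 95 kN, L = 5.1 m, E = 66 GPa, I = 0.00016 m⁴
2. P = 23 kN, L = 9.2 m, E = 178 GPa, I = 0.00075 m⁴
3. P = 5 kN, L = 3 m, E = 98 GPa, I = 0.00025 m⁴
Model: a simply supported beam with a point load P at midspan, so delta = (P·L^3) / (48·E·I) (SI units).
  Case 1: delta = (95000 × 5.1^3) / (48 × (6.6 × 10¹⁰) × 0.00016) = 0.02486 m = 24.86 mm
  Case 2: delta = (23000 × 9.2^3) / (48 × (1.78 × 10¹¹) × 0.00075) = 0.002795 m = 2.795 mm
  Case 3: delta = (5000 × 3^3) / (48 × (9.8 × 10¹⁰) × 0.00025) = 0.0001148 m = 0.1148 mm
Ordering: 24.86 mm (case 1) > 2.795 mm (case 2) > 0.1148 mm (case 3)
Final answer: 1, 2, 3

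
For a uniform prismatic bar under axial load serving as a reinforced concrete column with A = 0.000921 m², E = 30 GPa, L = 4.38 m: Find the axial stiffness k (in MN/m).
Model: a uniform prismatic bar under axial load, so k = (A·E) / L.
Convert to SI units:
  E = 30 GPa = 3 × 10¹⁰ Pa
Substitute:
  k = (0.000921 × (3 × 10¹⁰)) / 4.38
  k = 6.308 × 10⁶ N/m
Convert: k = 6.308 × 10⁶ N/m = 6.308 MN/m
Final answer: k = 6.308 MN/m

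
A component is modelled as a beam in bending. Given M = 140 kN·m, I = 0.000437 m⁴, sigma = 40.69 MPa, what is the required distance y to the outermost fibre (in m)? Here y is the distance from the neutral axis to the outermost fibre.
Model: a beam in bending, so sigma = (M·y) / I.
Solve for y: y = (sigma·I) / M.
Convert to SI units:
  M = 140 kN·m = 140000 N·m
  sigma = 40.69 MPa = 4.069 × 10⁷ Pa
Substitute:
  y = ((4.069 × 10⁷) × 0.000437) / 140000
  y = 0.127 m
Final answer: y = 0.127 m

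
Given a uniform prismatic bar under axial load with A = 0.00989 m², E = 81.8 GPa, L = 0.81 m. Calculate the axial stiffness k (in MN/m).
Model: a uniform prismatic bar under axial load, so k = (A·E) / L.
Convert to SI units:
  E = 81.8 GPa = 8.18 × 10¹⁰ Pa
Substitute:
  k = (0.00989 × (8.18 × 10¹⁰)) / 0.81
  k = 9.988 × 10⁸ N/m
Convert: k = 9.988 × 10⁸ N/m = 998.8 MN/m
Final answer: k = 998.8 MN/m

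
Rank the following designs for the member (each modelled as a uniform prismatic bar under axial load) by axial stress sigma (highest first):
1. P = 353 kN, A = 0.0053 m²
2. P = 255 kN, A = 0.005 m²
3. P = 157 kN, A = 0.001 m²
Model: a uniform prismatic bar under axial load, so sigma = P / A (SI units).
  Case 1: sigma = 353000 / 0.0053 = 6.66 × 10⁷ Pa = 66.6 MPa
  Case 2: sigma = 255000 / 0.005 = 5.1 × 10⁷ Pa = 51 MPa
  Case 3: sigma = 157000 / 0.001 = 1.57 × 10⁸ Pa = 157 MPa
Ordering: 157 MPa (case 3) > 66.6 MPa (case 1) > 51 MPa (case 2)
Final answer: 3, 1, 2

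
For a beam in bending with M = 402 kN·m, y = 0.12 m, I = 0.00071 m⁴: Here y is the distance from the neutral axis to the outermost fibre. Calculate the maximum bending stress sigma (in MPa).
Model: a beam in bending, so sigma = (M·y) / I.
Convert to SI units:
  M = 402 kN·m = 402000 N·m
Substitute:
  sigma = (402000 × 0.12) / 0.00071
  sigma = 6.794 × 10⁷ Pa
Convert: sigma = 6.794 × 10⁷ Pa = 67.94 MPa
Final answer: sigma = 67.94 MPa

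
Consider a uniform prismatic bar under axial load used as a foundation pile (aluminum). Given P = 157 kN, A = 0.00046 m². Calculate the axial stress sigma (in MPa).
Model: a uniform prismatic bar under axial load, so sigma = P / A.
Convert to SI units:
  P = 157 kN = 157000 N
Substitute:
  sigma = 157000 / 0.00046
  sigma = 3.413 × 10⁸ Pa
Convert: sigma = 3.413 × 10⁸ Pa = 341.3 MPa
Final answer: sigma = 341.3 MPa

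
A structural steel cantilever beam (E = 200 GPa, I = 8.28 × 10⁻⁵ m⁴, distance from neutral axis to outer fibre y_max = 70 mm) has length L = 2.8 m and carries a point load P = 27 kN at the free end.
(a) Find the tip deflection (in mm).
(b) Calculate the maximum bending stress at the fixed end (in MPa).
(a) Tip deflection of a cantilever with an end point load: δ = P·L^3 / (3·E·I). Convert P = 27 kN = 27000 N, E = 200 GPa = 2 × 10¹¹ Pa.
  δ = (27000 × 2.8^3) / (3 × (2 × 10¹¹) × (8.28 × 10⁻⁵)) = 0.01193 m = 11.93 mm
(b) Maximum bending moment at the fixed end: M = P·L = 27000 × 2.8 = 75600 N·m. Convert y_max = 70 mm = 0.07 m.
  σ = M·y_max / I = (75600 × 0.07) / (8.28 × 10⁻⁵) = 6.391 × 10⁷ Pa = 63.91 MPa
Final answer: (a) δ = 11.93 mm, (b) σ = 63.91 MPa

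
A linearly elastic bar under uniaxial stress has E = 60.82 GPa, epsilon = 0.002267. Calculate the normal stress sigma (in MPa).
Model: a linearly elastic bar under uniaxial stress, so sigma = E·epsilon.
Convert to SI units:
  E = 60.82 GPa = 6.082 × 10¹⁰ Pa
Substitute:
  sigma = (6.082 × 10¹⁰) × 0.002267
  sigma = 1.379 × 10⁸ Pa
Convert: sigma = 1.379 × 10⁸ Pa = 137.9 MPa
Final answer: sigma = 137.9 MPa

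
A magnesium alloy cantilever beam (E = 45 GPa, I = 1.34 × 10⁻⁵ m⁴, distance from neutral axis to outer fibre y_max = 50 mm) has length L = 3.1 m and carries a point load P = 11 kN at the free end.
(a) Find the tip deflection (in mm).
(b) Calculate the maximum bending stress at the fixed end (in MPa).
(a) Tip deflection of a cantilever with an end point load: δ = P·L^3 / (3·E·I). Convert P = 11 kN = 11000 N, E = 45 GPa = 4.5 × 10¹⁰ Pa.
  δ = (11000 × 3.1^3) / (3 × (4.5 × 10¹⁰) × (1.34 × 10⁻⁵)) = 0.1812 m = 181.2 mm
(b) Maximum bending moment at the fixed end: M = P·L = 11000 × 3.1 = 34100 N·m. Convert y_max = 50 mm = 0.05 m.
  σ = M·y_max / I = (34100 × 0.05) / (1.34 × 10⁻⁵) = 1.272 × 10⁸ Pa = 127.2 MPa
Final answer: (a) δ = 181.2 mm, (b) σ = 127.2 MPa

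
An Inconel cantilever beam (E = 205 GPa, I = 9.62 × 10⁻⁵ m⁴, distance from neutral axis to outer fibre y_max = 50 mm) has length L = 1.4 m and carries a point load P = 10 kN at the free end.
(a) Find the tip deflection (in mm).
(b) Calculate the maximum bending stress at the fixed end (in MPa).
(a) Tip deflection of a cantilever with an end point load: δ = P·L^3 / (3·E·I). Convert P = 10 kN = 10000 N, E = 205 GPa = 2.05 × 10¹¹ Pa.
  δ = (10000 × 1.4^3) / (3 × (2.05 × 10¹¹) × (9.62 × 10⁻⁵)) = 0.0004638 m = 0.4638 mm
(b) Maximum bending moment at the fixed end: M = P·L = 10000 × 1.4 = 14000 N·m. Convert y_max = 50 mm = 0.05 m.
  σ = M·y_max / I = (14000 × 0.05) / (9.62 × 10⁻⁵) = 7.277 × 10⁶ Pa = 7.277 MPa
Final answer: (a) δ = 0.4638 mm, (b) σ = 7.277 MPa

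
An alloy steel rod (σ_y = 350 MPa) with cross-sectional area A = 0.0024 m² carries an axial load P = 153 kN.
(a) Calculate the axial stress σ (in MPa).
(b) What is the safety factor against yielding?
(a) Axial stress σ = P/A. Convert P = 153 kN = 153000 N.
  σ = 153000 / 0.0024 = 6.375 × 10⁷ Pa = 63.75 MPa
(b) Safety factor SF = σ_y/σ = 350 / 63.75 = 5.49
Final answer: (a) σ = 63.75 MPa, (b) SF = 5.49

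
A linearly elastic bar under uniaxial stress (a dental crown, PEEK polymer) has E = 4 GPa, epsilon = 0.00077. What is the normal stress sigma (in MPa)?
Model: a linearly elastic bar under uniaxial stress, so sigma = E·epsilon.
Convert to SI units:
  E = 4 GPa = 4 × 10⁹ Pa
Substitute:
  sigma = (4 × 10⁹) × 0.00077
  sigma = 3.08 × 10⁶ Pa
Convert: sigma = 3.08 × 10⁶ Pa = 3.08 MPa
Final answer: sigma = 3.08 MPa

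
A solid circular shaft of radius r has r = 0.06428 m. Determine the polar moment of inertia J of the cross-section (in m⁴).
Model: a solid circular shaft of radius r, so J = (π·r^4) / 2.
Substitute:
  J = (π × 0.06428^4) / 2
  J = 2.682 × 10⁻⁵ m⁴
Final answer: J = 2.682 × 10⁻⁵ m⁴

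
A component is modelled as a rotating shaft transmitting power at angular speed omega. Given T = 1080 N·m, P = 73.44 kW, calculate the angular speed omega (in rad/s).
Model: a rotating shaft transmitting power at angular speed omega, so P = T·omega.
Solve for omega: omega = P / T.
Convert to SI units:
  P = 73.44 kW = 73440 W
Substitute:
  omega = 73440 / 1080
  omega = 68 rad/s
Final answer: omega = 68 rad/s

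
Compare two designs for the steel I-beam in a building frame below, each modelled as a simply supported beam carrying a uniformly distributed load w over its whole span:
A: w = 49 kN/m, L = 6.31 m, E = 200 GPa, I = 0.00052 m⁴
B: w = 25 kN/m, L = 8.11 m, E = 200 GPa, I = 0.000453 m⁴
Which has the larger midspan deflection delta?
Model: a simply supported beam carrying a uniformly distributed load w over its whole span, so delta = (5·w·L^4) / (384·E·I) (SI units).
  A: delta = (5 × 49000 × 6.31^4) / (384 × (2 × 10¹¹) × 0.00052) = 0.009726 m = 9.726 mm
  B: delta = (5 × 25000 × 8.11^4) / (384 × (2 × 10¹¹) × 0.000453) = 0.01554 m = 15.54 mm
15.54 mm > 9.726 mm, so B is larger.
Final answer: B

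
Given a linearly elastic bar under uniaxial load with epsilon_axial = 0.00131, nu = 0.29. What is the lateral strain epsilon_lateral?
Model: a linearly elastic bar under uniaxial load, so epsilon_lateral = -nu·epsilon_axial.
Substitute:
  epsilon_lateral = -(0.29 × 0.00131)
  epsilon_lateral = -0.0003799
Final answer: epsilon_lateral = -0.0003799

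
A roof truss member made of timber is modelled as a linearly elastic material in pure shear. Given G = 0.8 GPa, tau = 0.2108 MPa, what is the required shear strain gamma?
Model: a linearly elastic material in pure shear, so tau = G·gamma.
Solve for gamma: gamma = tau / G.
Convert to SI units:
  G = 0.8 GPa = 8 × 10⁸ Pa
  tau = 0.2108 MPa = 210800 Pa
Substitute:
  gamma = 210800 / (8 × 10⁸)
  gamma = 0.0002635
Final answer: gamma = 0.0002635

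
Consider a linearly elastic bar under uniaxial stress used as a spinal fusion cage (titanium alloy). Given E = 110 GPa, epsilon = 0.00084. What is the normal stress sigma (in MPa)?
Model: a linearly elastic bar under uniaxial stress, so sigma = E·epsilon.
Convert to SI units:
  E = 110 GPa = 1.1 × 10¹¹ Pa
Substitute:
  sigma = (1.1 × 10¹¹) × 0.00084
  sigma = 9.24 × 10⁷ Pa
Convert: sigma = 9.24 × 10⁷ Pa = 92.4 MPa
Final answer: sigma = 92.4 MPa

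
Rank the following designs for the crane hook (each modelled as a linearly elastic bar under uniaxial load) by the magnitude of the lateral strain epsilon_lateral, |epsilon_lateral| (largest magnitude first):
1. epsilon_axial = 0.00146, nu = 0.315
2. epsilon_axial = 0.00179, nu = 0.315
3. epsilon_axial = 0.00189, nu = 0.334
Model: a linearly elastic bar under uniaxial load, so epsilon_lateral = -nu·epsilon_axial (SI units).
  Case 1: epsilon_lateral = -(0.315 × 0.00146) = -0.0004599
  Case 2: epsilon_lateral = -(0.315 × 0.00179) = -0.0005638
  Case 3: epsilon_lateral = -(0.334 × 0.00189) = -0.0006313
Ordering by |epsilon_lateral|: 0.0006313 (case 3) > 0.0005638 (case 2) > 0.0004599 (case 1)
Final answer: 3, 2, 1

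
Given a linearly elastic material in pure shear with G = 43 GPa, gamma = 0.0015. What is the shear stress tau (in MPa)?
Model: a linearly elastic material in pure shear, so tau = G·gamma.
Convert to SI units:
  G = 43 GPa = 4.3 × 10¹⁰ Pa
Substitute:
  tau = (4.3 × 10¹⁰) × 0.0015
  tau = 6.45 × 10⁷ Pa
Convert: tau = 6.45 × 10⁷ Pa = 64.5 MPa
Final answer: tau = 64.5 MPa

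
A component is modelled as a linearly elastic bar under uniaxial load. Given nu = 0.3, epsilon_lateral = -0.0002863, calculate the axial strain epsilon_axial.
Model: a linearly elastic bar under uniaxial load, so epsilon_lateral = -nu·epsilon_axial.
Solve for epsilon_axial: epsilon_axial = -epsilon_lateral / nu.
Substitute:
  epsilon_axial = -(-0.0002863) / 0.3
  epsilon_axial = 0.0009543
Final answer: epsilon_axial = 0.0009543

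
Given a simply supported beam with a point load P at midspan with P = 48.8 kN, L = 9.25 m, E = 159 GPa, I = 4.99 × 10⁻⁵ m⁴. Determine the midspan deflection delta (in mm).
Model: a simply supported beam with a point load P at midspan, so delta = (P·L^3) / (48·E·I).
Convert to SI units:
  P = 48.8 kN = 48800 N
  E = 159 GPa = 1.59 × 10¹¹ Pa
Substitute:
  delta = (48800 × 9.25^3) / (48 × (1.59 × 10¹¹) × (4.99 × 10⁻⁵))
  delta = 0.1014 m
Convert: delta = 0.1014 m = 101.4 mm
Final answer: delta = 101.4 mm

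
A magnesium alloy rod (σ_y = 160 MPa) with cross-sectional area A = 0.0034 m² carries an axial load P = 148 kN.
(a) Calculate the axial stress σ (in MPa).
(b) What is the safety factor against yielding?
(a) Axial stress σ = P/A. Convert P = 148 kN = 148000 N.
  σ = 148000 / 0.0034 = 4.353 × 10⁷ Pa = 43.53 MPa
(b) Safety factor SF = σ_y/σ = 160 / 43.53 = 3.676
Final answer: (a) σ = 43.53 MPa, (b) SF = 3.676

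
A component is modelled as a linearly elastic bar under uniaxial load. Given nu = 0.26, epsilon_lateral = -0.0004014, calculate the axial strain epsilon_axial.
Model: a linearly elastic bar under uniaxial load, so epsilon_lateral = -nu·epsilon_axial.
Solve for epsilon_axial: epsilon_axial = -epsilon_lateral / nu.
Substitute:
  epsilon_axial = -(-0.0004014) / 0.26
  epsilon_axial = 0.001544
Final answer: epsilon_axial = 0.001544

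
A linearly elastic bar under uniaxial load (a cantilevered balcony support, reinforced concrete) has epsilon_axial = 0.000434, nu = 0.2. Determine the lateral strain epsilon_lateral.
Model: a linearly elastic bar under uniaxial load, so epsilon_lateral = -nu·epsilon_axial.
Substitute:
  epsilon_lateral = -(0.2 × 0.000434)
  epsilon_lateral = -8.68 × 10⁻⁵
Final answer: epsilon_lateral = -8.68 × 10⁻⁵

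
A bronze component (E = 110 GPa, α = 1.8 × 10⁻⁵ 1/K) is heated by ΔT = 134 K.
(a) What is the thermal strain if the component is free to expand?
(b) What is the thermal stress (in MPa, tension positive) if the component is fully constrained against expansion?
(a) Free thermal strain ε_th = α·ΔT = (1.8 × 10⁻⁵) × 134 = 0.002412
(b) Fully constrained, the expansion is suppressed, so σ = -E·α·ΔT. Convert E = 110 GPa = 1.1 × 10¹¹ Pa.
  σ = -(1.1 × 10¹¹) × (1.8 × 10⁻⁵) × 134 = -2.653 × 10⁸ Pa = -265.3 MPa (compressive)
Final answer: (a) ε_th = 0.002412, (b) σ = -265.3 MPa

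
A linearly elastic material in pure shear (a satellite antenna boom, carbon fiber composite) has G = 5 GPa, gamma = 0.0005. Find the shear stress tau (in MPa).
Model: a linearly elastic material in pure shear, so tau = G·gamma.
Convert to SI units:
  G = 5 GPa = 5 × 10⁹ Pa
Substitute:
  tau = (5 × 10⁹) × 0.0005
  tau = 2.5 × 10⁶ Pa
Convert: tau = 2.5 × 10⁶ Pa = 2.5 MPa
Final answer: tau = 2.5 MPa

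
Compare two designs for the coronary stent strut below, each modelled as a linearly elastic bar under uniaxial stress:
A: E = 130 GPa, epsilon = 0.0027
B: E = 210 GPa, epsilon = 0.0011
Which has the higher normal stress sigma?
Model: a linearly elastic bar under uniaxial stress, so sigma = E·epsilon (SI units).
  A: sigma = (1.3 × 10¹¹) × 0.0027 = 3.51 × 10⁸ Pa = 351 MPa
  B: sigma = (2.1 × 10¹¹) × 0.0011 = 2.31 × 10⁸ Pa = 231 MPa
351 MPa > 231 MPa, so A is larger.
Final answer: A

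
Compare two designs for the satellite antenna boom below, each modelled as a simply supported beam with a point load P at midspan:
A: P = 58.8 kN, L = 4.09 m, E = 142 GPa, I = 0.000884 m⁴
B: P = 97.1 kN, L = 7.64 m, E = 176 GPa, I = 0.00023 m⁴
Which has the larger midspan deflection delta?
Model: a simply supported beam with a point load P at midspan, so delta = (P·L^3) / (48·E·I) (SI units).
  A: delta = (58800 × 4.09^3) / (48 × (1.42 × 10¹¹) × 0.000884) = 0.0006677 m = 0.6677 mm
  B: delta = (97100 × 7.64^3) / (48 × (1.76 × 10¹¹) × 0.00023) = 0.02229 m = 22.29 mm
22.29 mm > 0.6677 mm, so B is larger.
Final answer: B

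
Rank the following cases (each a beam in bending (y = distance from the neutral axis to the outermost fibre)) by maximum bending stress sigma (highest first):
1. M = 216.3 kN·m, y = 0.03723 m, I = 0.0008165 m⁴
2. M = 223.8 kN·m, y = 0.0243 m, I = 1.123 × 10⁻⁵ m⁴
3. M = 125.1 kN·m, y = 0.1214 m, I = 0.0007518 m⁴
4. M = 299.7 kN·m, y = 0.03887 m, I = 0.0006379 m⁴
Model: a beam in bending (y = distance from the neutral axis to the outermost fibre), so sigma = (M·y) / I (SI units).
  Case 1: sigma = (216300 × 0.03723) / 0.0008165 = 9.863 × 10⁶ Pa = 9.863 MPa
  Case 2: sigma = (223800 × 0.0243) / (1.123 × 10⁻⁵) = 4.843 × 10⁸ Pa = 484.3 MPa
  Case 3: sigma = (125100 × 0.1214) / 0.0007518 = 2.02 × 10⁷ Pa = 20.2 MPa
  Case 4: sigma = (299700 × 0.03887) / 0.0006379 = 1.826 × 10⁷ Pa = 18.26 MPa
Ordering: 484.3 MPa (case 2) > 20.2 MPa (case 3) > 18.26 MPa (case 4) > 9.863 MPa (case 1)
Final answer: 2, 3, 4, 1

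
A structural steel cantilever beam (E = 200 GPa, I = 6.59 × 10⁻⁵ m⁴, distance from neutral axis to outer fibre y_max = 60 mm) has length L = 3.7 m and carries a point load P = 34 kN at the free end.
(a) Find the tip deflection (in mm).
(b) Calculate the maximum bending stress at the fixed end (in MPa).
(a) Tip deflection of a cantilever with an end point load: δ = P·L^3 / (3·E·I). Convert P = 34 kN = 34000 N, E = 200 GPa = 2 × 10¹¹ Pa.
  δ = (34000 × 3.7^3) / (3 × (2 × 10¹¹) × (6.59 × 10⁻⁵)) = 0.04356 m = 43.56 mm
(b) Maximum bending moment at the fixed end: M = P·L = 34000 × 3.7 = 125800 N·m. Convert y_max = 60 mm = 0.06 m.
  σ = M·y_max / I = (125800 × 0.06) / (6.59 × 10⁻⁵) = 1.145 × 10⁸ Pa = 114.5 MPa
Final answer: (a) δ = 43.56 mm, (b) σ = 114.5 MPa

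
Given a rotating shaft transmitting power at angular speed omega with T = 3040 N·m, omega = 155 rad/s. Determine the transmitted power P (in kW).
Model: a rotating shaft transmitting power at angular speed omega, so P = T·omega.
Substitute:
  P = 3040 × 155
  P = 471200 W
Convert: P = 471200 W = 471.2 kW
Final answer: P = 471.2 kW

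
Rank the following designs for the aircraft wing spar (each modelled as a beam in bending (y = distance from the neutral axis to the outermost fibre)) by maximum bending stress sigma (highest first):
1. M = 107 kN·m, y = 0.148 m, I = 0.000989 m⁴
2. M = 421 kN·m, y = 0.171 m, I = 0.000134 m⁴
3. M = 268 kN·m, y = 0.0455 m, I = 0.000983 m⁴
Model: a beam in bending (y = distance from the neutral axis to the outermost fibre), so sigma = (M·y) / I (SI units).
  Case 1: sigma = (107000 × 0.148) / 0.000989 = 1.601 × 10⁷ Pa = 16.01 MPa
  Case 2: sigma = (421000 × 0.171) / 0.000134 = 5.372 × 10⁸ Pa = 537.2 MPa
  Case 3: sigma = (268000 × 0.0455) / 0.000983 = 1.24 × 10⁷ Pa = 12.4 MPa
Ordering: 537.2 MPa (case 2) > 16.01 MPa (case 1) > 12.4 MPa (case 3)
Final answer: 2, 1, 3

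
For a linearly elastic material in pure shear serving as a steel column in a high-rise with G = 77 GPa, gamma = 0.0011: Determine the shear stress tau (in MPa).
Model: a linearly elastic material in pure shear, so tau = G·gamma.
Convert to SI units:
  G = 77 GPa = 7.7 × 10¹⁰ Pa
Substitute:
  tau = (7.7 × 10¹⁰) × 0.0011
  tau = 8.47 × 10⁷ Pa
Convert: tau = 8.47 × 10⁷ Pa = 84.7 MPa
Final answer: tau = 84.7 MPa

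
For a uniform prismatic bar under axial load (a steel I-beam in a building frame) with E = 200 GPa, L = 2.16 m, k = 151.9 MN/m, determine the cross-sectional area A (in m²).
Model: a uniform prismatic bar under axial load, so k = (A·E) / L.
Solve for A: A = (k·L) / E.
Convert to SI units:
  E = 200 GPa = 2 × 10¹¹ Pa
  k = 151.9 MN/m = 1.519 × 10⁸ N/m
Substitute:
  A = ((1.519 × 10⁸) × 2.16) / (2 × 10¹¹)
  A = 0.001641 m²
Final answer: A = 0.001641 m²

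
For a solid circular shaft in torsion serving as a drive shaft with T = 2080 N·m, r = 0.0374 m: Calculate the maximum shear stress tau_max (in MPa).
Model: a solid circular shaft in torsion, so tau_max = (2·T) / (π·r^3).
Substitute:
  tau_max = (2 × 2080) / (π × 0.0374^3)
  tau_max = 2.531 × 10⁷ Pa
Convert: tau_max = 2.531 × 10⁷ Pa = 25.31 MPa
Final answer: tau_max = 25.31 MPa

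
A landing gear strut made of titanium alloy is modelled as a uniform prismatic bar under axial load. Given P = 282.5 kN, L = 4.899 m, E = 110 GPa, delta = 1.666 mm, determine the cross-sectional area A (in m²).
Model: a uniform prismatic bar under axial load, so delta = (P·L) / (A·E).
Solve for A: A = (P·L) / (delta·E).
Convert to SI units:
  P = 282.5 kN = 282500 N
  E = 110 GPa = 1.1 × 10¹¹ Pa
  delta = 1.666 mm = 0.001666 m
Substitute:
  A = (282500 × 4.899) / (0.001666 × (1.1 × 10¹¹))
  A = 0.007552 m²
Final answer: A = 0.007552 m²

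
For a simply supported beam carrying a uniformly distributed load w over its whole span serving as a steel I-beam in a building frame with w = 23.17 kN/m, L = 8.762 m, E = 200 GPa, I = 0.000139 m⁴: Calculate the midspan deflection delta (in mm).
Model: a simply supported beam carrying a uniformly distributed load w over its whole span, so delta = (5·w·L^4) / (384·E·I).
Convert to SI units:
  w = 23.17 kN/m = 23170 N/m
  E = 200 GPa = 2 × 10¹¹ Pa
Substitute:
  delta = (5 × 23170 × 8.762^4) / (384 × (2 × 10¹¹) × 0.000139)
  delta = 0.06396 m
Convert: delta = 0.06396 m = 63.96 mm
Final answer: delta = 63.96 mm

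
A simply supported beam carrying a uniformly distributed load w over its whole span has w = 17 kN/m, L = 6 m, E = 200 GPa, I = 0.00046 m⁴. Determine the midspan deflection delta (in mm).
Model: a simply supported beam carrying a uniformly distributed load w over its whole span, so delta = (5·w·L^4) / (384·E·I).
Convert to SI units:
  w = 17 kN/m = 17000 N/m
  E = 200 GPa = 2 × 10¹¹ Pa
Substitute:
  delta = (5 × 17000 × 6^4) / (384 × (2 × 10¹¹) × 0.00046)
  delta = 0.003118 m
Convert: delta = 0.003118 m = 3.118 mm
Final answer: delta = 3.118 mm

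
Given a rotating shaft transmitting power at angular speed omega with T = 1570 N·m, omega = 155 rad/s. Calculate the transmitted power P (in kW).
Model: a rotating shaft transmitting power at angular speed omega, so P = T·omega.
Substitute:
  P = 1570 × 155
  P = 243400 W
Convert: P = 243400 W = 243.4 kW
Final answer: P = 243.4 kW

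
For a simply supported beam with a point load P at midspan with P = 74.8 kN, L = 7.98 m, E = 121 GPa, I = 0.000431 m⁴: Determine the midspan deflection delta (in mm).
Model: a simply supported beam with a point load P at midspan, so delta = (P·L^3) / (48·E·I).
Convert to SI units:
  P = 74.8 kN = 74800 N
  E = 121 GPa = 1.21 × 10¹¹ Pa
Substitute:
  delta = (74800 × 7.98^3) / (48 × (1.21 × 10¹¹) × 0.000431)
  delta = 0.01518 m
Convert: delta = 0.01518 m = 15.18 mm
Final answer: delta = 15.18 mm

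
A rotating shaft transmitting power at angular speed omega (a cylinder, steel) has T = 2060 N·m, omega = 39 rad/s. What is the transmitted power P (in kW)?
Model: a rotating shaft transmitting power at angular speed omega, so P = T·omega.
Substitute:
  P = 2060 × 39
  P = 80340 W
Convert: P = 80340 W = 80.34 kW
Final answer: P = 80.34 kW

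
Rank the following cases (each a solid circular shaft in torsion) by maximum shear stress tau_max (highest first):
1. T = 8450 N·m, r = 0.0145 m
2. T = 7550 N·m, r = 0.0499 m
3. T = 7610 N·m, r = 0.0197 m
Model: a solid circular shaft in torsion, so tau_max = (2·T) / (π·r^3) (SI units).
  Case 1: tau_max = (2 × 8450) / (π × 0.0145^3) = 1.765 × 10⁹ Pa = 1765 MPa
  Case 2: tau_max = (2 × 7550) / (π × 0.0499^3) = 3.868 × 10⁷ Pa = 38.68 MPa
  Case 3: tau_max = (2 × 7610) / (π × 0.0197^3) = 6.337 × 10⁸ Pa = 633.7 MPa
Ordering: 1765 MPa (case 1) > 633.7 MPa (case 3) > 38.68 MPa (case 2)
Final answer: 1, 3, 2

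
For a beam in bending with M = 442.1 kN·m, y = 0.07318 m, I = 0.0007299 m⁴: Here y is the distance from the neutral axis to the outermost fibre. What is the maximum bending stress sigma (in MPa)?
Model: a beam in bending, so sigma = (M·y) / I.
Convert to SI units:
  M = 442.1 kN·m = 442100 N·m
Substitute:
  sigma = (442100 × 0.07318) / 0.0007299
  sigma = 4.433 × 10⁷ Pa
Convert: sigma = 4.433 × 10⁷ Pa = 44.33 MPa
Final answer: sigma = 44.33 MPa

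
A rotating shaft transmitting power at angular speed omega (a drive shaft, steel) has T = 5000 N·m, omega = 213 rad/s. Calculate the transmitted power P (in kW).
Model: a rotating shaft transmitting power at angular speed omega, so P = T·omega.
Substitute:
  P = 5000 × 213
  P = 1.065 × 10⁶ W
Convert: P = 1.065 × 10⁶ W = 1065 kW
Final answer: P = 1065 kW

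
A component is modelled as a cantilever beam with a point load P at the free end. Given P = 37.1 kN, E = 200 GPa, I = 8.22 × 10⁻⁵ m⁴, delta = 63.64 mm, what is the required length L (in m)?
Model: a cantilever beam with a point load P at the free end, so delta = (P·L^3) / (3·E·I).
Solve for L: L = ((3·delta·E·I) / P)^(1/3).
Convert to SI units:
  P = 37.1 kN = 37100 N
  E = 200 GPa = 2 × 10¹¹ Pa
  delta = 63.64 mm = 0.06364 m
Substitute:
  L = ((3 × 0.06364 × (2 × 10¹¹) × (8.22 × 10⁻⁵)) / 37100)^(1/3)
  L = 4.39 m
Final answer: L = 4.39 m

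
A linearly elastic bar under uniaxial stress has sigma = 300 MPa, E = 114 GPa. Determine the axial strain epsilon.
Model: a linearly elastic bar under uniaxial stress, so epsilon = sigma / E.
Convert to SI units:
  sigma = 300 MPa = 3 × 10⁸ Pa
  E = 114 GPa = 1.14 × 10¹¹ Pa
Substitute:
  epsilon = (3 × 10⁸) / (1.14 × 10¹¹)
  epsilon = 0.002632
Final answer: epsilon = 0.002632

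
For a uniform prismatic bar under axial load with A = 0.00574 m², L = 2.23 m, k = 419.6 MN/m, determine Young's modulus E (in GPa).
Model: a uniform prismatic bar under axial load, so k = (A·E) / L.
Solve for E: E = (k·L) / A.
Convert to SI units:
  k = 419.6 MN/m = 4.196 × 10⁸ N/m
Substitute:
  E = ((4.196 × 10⁸) × 2.23) / 0.00574
  E = 1.63 × 10¹¹ Pa
Convert: E = 1.63 × 10¹¹ Pa = 163 GPa
Final answer: E = 163 GPa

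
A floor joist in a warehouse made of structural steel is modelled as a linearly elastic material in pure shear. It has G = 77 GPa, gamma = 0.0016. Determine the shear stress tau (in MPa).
Model: a linearly elastic material in pure shear, so tau = G·gamma.
Convert to SI units:
  G = 77 GPa = 7.7 × 10¹⁰ Pa
Substitute:
  tau = (7.7 × 10¹⁰) × 0.0016
  tau = 1.232 × 10⁸ Pa
Convert: tau = 1.232 × 10⁸ Pa = 123.2 MPa
Final answer: tau = 123.2 MPa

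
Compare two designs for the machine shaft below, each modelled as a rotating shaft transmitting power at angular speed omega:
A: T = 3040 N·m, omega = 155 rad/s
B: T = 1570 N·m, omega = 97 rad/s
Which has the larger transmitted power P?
Model: a rotating shaft transmitting power at angular speed omega, so P = T·omega (SI units).
  A: P = 3040 × 155 = 471200 W = 471.2 kW
  B: P = 1570 × 97 = 152300 W = 152.3 kW
471.2 kW > 152.3 kW, so A is larger.
Final answer: A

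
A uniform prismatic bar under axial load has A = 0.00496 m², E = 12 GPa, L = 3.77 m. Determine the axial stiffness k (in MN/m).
Model: a uniform prismatic bar under axial load, so k = (A·E) / L.
Convert to SI units:
  E = 12 GPa = 1.2 × 10¹⁰ Pa
Substitute:
  k = (0.00496 × (1.2 × 10¹⁰)) / 3.77
  k = 1.579 × 10⁷ N/m
Convert: k = 1.579 × 10⁷ N/m = 15.79 MN/m
Final answer: k = 15.79 MN/m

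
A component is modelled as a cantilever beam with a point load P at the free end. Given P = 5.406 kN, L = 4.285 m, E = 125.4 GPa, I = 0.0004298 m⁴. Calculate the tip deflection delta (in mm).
Model: a cantilever beam with a point load P at the free end, so delta = (P·L^3) / (3·E·I).
Convert to SI units:
  P = 5.406 kN = 5406 N
  E = 125.4 GPa = 1.254 × 10¹¹ Pa
Substitute:
  delta = (5406 × 4.285^3) / (3 × (1.254 × 10¹¹) × 0.0004298)
  delta = 0.002631 m
Convert: delta = 0.002631 m = 2.631 mm
Final answer: delta = 2.631 mm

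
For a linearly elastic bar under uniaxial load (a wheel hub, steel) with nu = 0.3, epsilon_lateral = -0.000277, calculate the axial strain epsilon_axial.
Model: a linearly elastic bar under uniaxial load, so epsilon_lateral = -nu·epsilon_axial.
Solve for epsilon_axial: epsilon_axial = -epsilon_lateral / nu.
Substitute:
  epsilon_axial = -(-0.000277) / 0.3
  epsilon_axial = 0.0009233
Final answer: epsilon_axial = 0.0009233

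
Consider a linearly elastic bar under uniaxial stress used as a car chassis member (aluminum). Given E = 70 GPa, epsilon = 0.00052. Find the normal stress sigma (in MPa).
Model: a linearly elastic bar under uniaxial stress, so sigma = E·epsilon.
Convert to SI units:
  E = 70 GPa = 7 × 10¹⁰ Pa
Substitute:
  sigma = (7 × 10¹⁰) × 0.00052
  sigma = 3.64 × 10⁷ Pa
Convert: sigma = 3.64 × 10⁷ Pa = 36.4 MPa
Final answer: sigma = 36.4 MPa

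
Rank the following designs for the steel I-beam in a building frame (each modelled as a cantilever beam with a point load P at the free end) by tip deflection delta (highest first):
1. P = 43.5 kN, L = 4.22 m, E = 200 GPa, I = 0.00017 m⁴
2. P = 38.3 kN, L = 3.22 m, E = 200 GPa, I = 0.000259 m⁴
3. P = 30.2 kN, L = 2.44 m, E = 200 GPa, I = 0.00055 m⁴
Model: a cantilever beam with a point load P at the free end, so delta = (P·L^3) / (3·E·I) (SI units).
  Case 1: delta = (43500 × 4.22^3) / (3 × (2 × 10¹¹) × 0.00017) = 0.03205 m = 32.05 mm
  Case 2: delta = (38300 × 3.22^3) / (3 × (2 × 10¹¹) × 0.000259) = 0.008228 m = 8.228 mm
  Case 3: delta = (30200 × 2.44^3) / (3 × (2 × 10¹¹) × 0.00055) = 0.001329 m = 1.329 mm
Ordering: 32.05 mm (case 1) > 8.228 mm (case 2) > 1.329 mm (case 3)
Final answer: 1, 2, 3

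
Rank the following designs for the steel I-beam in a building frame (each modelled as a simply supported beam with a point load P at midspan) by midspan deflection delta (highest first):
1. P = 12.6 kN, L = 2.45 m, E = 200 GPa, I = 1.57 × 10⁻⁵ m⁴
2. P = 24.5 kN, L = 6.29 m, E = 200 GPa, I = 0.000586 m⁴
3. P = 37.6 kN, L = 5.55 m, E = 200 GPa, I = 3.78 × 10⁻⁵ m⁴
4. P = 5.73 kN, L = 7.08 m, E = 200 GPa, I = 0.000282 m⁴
Model: a simply supported beam with a point load P at midspan, so delta = (P·L^3) / (48·E·I) (SI units).
  Case 1: delta = (12600 × 2.45^3) / (48 × (2 × 10¹¹) × (1.57 × 10⁻⁵)) = 0.001229 m = 1.229 mm
  Case 2: delta = (24500 × 6.29^3) / (48 × (2 × 10¹¹) × 0.000586) = 0.001084 m = 1.084 mm
  Case 3: delta = (37600 × 5.55^3) / (48 × (2 × 10¹¹) × (3.78 × 10⁻⁵)) = 0.01771 m = 17.71 mm
  Case 4: delta = (5730 × 7.08^3) / (48 × (2 × 10¹¹) × 0.000282) = 0.0007512 m = 0.7512 mm
Ordering: 17.71 mm (case 3) > 1.229 mm (case 1) > 1.084 mm (case 2) > 0.7512 mm (case 4)
Final answer: 3, 1, 2, 4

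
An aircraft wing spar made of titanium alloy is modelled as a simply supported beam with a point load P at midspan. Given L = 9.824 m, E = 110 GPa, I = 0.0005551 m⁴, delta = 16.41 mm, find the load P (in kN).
Model: a simply supported beam with a point load P at midspan, so delta = (P·L^3) / (48·E·I).
Solve for P: P = (48·delta·E·I) / L^3.
Convert to SI units:
  E = 110 GPa = 1.1 × 10¹¹ Pa
  delta = 16.41 mm = 0.01641 m
Substitute:
  P = (48 × 0.01641 × (1.1 × 10¹¹) × 0.0005551) / 9.824^3
  P = 50730 N
Convert: P = 50730 N = 50.73 kN
Final answer: P = 50.73 kN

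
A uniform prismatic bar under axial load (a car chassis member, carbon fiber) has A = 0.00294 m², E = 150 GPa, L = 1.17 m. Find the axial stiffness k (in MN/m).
Model: a uniform prismatic bar under axial load, so k = (A·E) / L.
Convert to SI units:
  E = 150 GPa = 1.5 × 10¹¹ Pa
Substitute:
  k = (0.00294 × (1.5 × 10¹¹)) / 1.17
  k = 3.769 × 10⁸ N/m
Convert: k = 3.769 × 10⁸ N/m = 376.9 MN/m
Final answer: k = 376.9 MN/m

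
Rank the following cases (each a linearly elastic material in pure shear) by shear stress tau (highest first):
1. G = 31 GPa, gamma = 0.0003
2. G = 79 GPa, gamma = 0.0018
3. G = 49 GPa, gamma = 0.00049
Model: a linearly elastic material in pure shear, so tau = G·gamma (SI units).
  Case 1: tau = (3.1 × 10¹⁰) × 0.0003 = 9.3 × 10⁶ Pa = 9.3 MPa
  Case 2: tau = (7.9 × 10¹⁰) × 0.0018 = 1.422 × 10⁸ Pa = 142.2 MPa
  Case 3: tau = (4.9 × 10¹⁰) × 0.00049 = 2.401 × 10⁷ Pa = 24.01 MPa
Ordering: 142.2 MPa (case 2) > 24.01 MPa (case 3) > 9.3 MPa (case 1)
Final answer: 2, 3, 1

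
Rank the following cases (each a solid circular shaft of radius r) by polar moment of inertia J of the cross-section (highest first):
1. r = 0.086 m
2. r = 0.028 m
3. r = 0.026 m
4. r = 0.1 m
Model: a solid circular shaft of radius r, so J = (π·r^4) / 2 (SI units).
  Case 1: J = (π × 0.086^4) / 2 = 8.592 × 10⁻⁵ m⁴
  Case 2: J = (π × 0.028^4) / 2 = 9.655 × 10⁻⁷ m⁴
  Case 3: J = (π × 0.026^4) / 2 = 7.178 × 10⁻⁷ m⁴
  Case 4: J = (π × 0.1^4) / 2 = 0.0001571 m⁴
Ordering: 0.0001571 m⁴ (case 4) > 8.592 × 10⁻⁵ m⁴ (case 1) > 9.655 × 10⁻⁷ m⁴ (case 2) > 7.178 × 10⁻⁷ m⁴ (case 3)
Final answer: 4, 1, 2, 3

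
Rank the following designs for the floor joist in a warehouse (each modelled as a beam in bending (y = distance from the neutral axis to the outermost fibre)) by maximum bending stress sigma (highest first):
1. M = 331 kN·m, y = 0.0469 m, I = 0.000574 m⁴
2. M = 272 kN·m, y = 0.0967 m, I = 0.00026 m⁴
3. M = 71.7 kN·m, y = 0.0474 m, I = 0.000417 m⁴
Model: a beam in bending (y = distance from the neutral axis to the outermost fibre), so sigma = (M·y) / I (SI units).
  Case 1: sigma = (331000 × 0.0469) / 0.000574 = 2.705 × 10⁷ Pa = 27.05 MPa
  Case 2: sigma = (272000 × 0.0967) / 0.00026 = 1.012 × 10⁸ Pa = 101.2 MPa
  Case 3: sigma = (71700 × 0.0474) / 0.000417 = 8.15 × 10⁶ Pa = 8.15 MPa
Ordering: 101.2 MPa (case 2) > 27.05 MPa (case 1) > 8.15 MPa (case 3)
Final answer: 2, 1, 3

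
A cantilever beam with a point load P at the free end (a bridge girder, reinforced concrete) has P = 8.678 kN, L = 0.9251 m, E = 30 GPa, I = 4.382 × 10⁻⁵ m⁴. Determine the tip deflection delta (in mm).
Model: a cantilever beam with a point load P at the free end, so delta = (P·L^3) / (3·E·I).
Convert to SI units:
  P = 8.678 kN = 8678 N
  E = 30 GPa = 3 × 10¹⁰ Pa
Substitute:
  delta = (8678 × 0.9251^3) / (3 × (3 × 10¹⁰) × (4.382 × 10⁻⁵))
  delta = 0.001742 m
Convert: delta = 0.001742 m = 1.742 mm
Final answer: delta = 1.742 mm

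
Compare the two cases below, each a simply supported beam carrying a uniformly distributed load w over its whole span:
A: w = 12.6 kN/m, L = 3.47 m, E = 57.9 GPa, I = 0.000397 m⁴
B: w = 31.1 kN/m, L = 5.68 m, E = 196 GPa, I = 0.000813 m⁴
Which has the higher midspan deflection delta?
Model: a simply supported beam carrying a uniformly distributed load w over its whole span, so delta = (5·w·L^4) / (384·E·I) (SI units).
  A: delta = (5 × 12600 × 3.47^4) / (384 × (5.79 × 10¹⁰) × 0.000397) = 0.001035 m = 1.035 mm
  B: delta = (5 × 31100 × 5.68^4) / (384 × (1.96 × 10¹¹) × 0.000813) = 0.002645 m = 2.645 mm
2.645 mm > 1.035 mm, so B is larger.
Final answer: B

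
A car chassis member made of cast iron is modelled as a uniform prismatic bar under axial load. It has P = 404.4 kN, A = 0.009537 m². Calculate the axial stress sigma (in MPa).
Model: a uniform prismatic bar under axial load, so sigma = P / A.
Convert to SI units:
  P = 404.4 kN = 404400 N
Substitute:
  sigma = 404400 / 0.009537
  sigma = 4.24 × 10⁷ Pa
Convert: sigma = 4.24 × 10⁷ Pa = 42.4 MPa
Final answer: sigma = 42.4 MPa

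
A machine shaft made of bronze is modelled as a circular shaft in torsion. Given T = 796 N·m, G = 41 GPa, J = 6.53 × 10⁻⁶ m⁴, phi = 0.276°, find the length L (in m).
Model: a circular shaft in torsion, so phi = (T·L) / (G·J).
Solve for L: L = (phi·G·J) / T.
Convert to SI units:
  G = 41 GPa = 4.1 × 10¹⁰ Pa
  phi = 0.276° = 0.004817 rad
Substitute:
  L = (0.004817 × (4.1 × 10¹⁰) × (6.53 × 10⁻⁶)) / 796
  L = 1.62 m
Final answer: L = 1.62 m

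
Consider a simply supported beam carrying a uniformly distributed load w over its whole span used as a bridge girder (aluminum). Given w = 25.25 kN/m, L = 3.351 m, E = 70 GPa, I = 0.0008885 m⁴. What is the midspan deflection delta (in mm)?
Model: a simply supported beam carrying a uniformly distributed load w over its whole span, so delta = (5·w·L^4) / (384·E·I).
Convert to SI units:
  w = 25.25 kN/m = 25250 N/m
  E = 70 GPa = 7 × 10¹⁰ Pa
Substitute:
  delta = (5 × 25250 × 3.351^4) / (384 × (7 × 10¹⁰) × 0.0008885)
  delta = 0.0006666 m
Convert: delta = 0.0006666 m = 0.6666 mm
Final answer: delta = 0.6666 mm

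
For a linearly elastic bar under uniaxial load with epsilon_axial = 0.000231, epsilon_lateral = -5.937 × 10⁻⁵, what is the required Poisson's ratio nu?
Model: a linearly elastic bar under uniaxial load, so epsilon_lateral = -nu·epsilon_axial.
Solve for nu: nu = -epsilon_lateral / epsilon_axial.
Substitute:
  nu = -(-5.937 × 10⁻⁵) / 0.000231
  nu = 0.257
Final answer: nu = 0.257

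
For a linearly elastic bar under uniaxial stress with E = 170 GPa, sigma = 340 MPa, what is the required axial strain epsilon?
Model: a linearly elastic bar under uniaxial stress, so sigma = E·epsilon.
Solve for epsilon: epsilon = sigma / E.
Convert to SI units:
  E = 170 GPa = 1.7 × 10¹¹ Pa
  sigma = 340 MPa = 3.4 × 10⁸ Pa
Substitute:
  epsilon = (3.4 × 10⁸) / (1.7 × 10¹¹)
  epsilon = 0.002
Final answer: epsilon = 0.002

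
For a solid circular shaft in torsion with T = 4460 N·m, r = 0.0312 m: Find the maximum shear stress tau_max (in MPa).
Model: a solid circular shaft in torsion, so tau_max = (2·T) / (π·r^3).
Substitute:
  tau_max = (2 × 4460) / (π × 0.0312^3)
  tau_max = 9.349 × 10⁷ Pa
Convert: tau_max = 9.349 × 10⁷ Pa = 93.49 MPa
Final answer: tau_max = 93.49 MPa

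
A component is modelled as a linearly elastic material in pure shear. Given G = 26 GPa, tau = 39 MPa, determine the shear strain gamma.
Model: a linearly elastic material in pure shear, so tau = G·gamma.
Solve for gamma: gamma = tau / G.
Convert to SI units:
  G = 26 GPa = 2.6 × 10¹⁰ Pa
  tau = 39 MPa = 3.9 × 10⁷ Pa
Substitute:
  gamma = (3.9 × 10⁷) / (2.6 × 10¹⁰)
  gamma = 0.0015
Final answer: gamma = 0.0015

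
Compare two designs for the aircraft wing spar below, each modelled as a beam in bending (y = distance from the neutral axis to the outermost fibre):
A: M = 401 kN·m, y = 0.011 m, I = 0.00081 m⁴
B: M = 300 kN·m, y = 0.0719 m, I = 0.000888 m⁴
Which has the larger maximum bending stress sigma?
Model: a beam in bending (y = distance from the neutral axis to the outermost fibre), so sigma = (M·y) / I (SI units).
  A: sigma = (401000 × 0.011) / 0.00081 = 5.446 × 10⁶ Pa = 5.446 MPa
  B: sigma = (300000 × 0.0719) / 0.000888 = 2.429 × 10⁷ Pa = 24.29 MPa
24.29 MPa > 5.446 MPa, so B is larger.
Final answer: B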